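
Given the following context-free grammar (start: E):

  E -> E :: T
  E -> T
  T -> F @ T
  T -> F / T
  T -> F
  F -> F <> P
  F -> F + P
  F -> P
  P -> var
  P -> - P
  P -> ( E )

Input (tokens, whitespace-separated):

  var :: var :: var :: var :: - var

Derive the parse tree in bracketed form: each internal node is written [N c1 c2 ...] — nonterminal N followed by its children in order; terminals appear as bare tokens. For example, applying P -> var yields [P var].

[E [E [E [E [E [T [F [P var]]]] :: [T [F [P var]]]] :: [T [F [P var]]]] :: [T [F [P var]]]] :: [T [F [P - [P var]]]]]

E
E :: T
E :: T :: T
E :: T :: T :: T
E :: T :: T :: T :: T
T :: T :: T :: T :: T
F :: T :: T :: T :: T
P :: T :: T :: T :: T
var :: T :: T :: T :: T
var :: F :: T :: T :: T
var :: P :: T :: T :: T
var :: var :: T :: T :: T
var :: var :: F :: T :: T
var :: var :: P :: T :: T
var :: var :: var :: T :: T
var :: var :: var :: F :: T
var :: var :: var :: P :: T
var :: var :: var :: var :: T
var :: var :: var :: var :: F
var :: var :: var :: var :: P
var :: var :: var :: var :: - P
var :: var :: var :: var :: - var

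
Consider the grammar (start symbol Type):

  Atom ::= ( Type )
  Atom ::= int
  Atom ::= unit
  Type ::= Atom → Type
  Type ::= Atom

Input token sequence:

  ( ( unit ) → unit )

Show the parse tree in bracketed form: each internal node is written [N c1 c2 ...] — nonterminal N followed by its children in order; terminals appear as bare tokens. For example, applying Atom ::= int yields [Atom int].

[Type [Atom ( [Type [Atom ( [Type [Atom unit]] )] → [Type [Atom unit]]] )]]

Type
Atom
( Type )
( Atom → Type )
( ( Type ) → Type )
( ( Atom ) → Type )
( ( unit ) → Type )
( ( unit ) → Atom )
( ( unit ) → unit )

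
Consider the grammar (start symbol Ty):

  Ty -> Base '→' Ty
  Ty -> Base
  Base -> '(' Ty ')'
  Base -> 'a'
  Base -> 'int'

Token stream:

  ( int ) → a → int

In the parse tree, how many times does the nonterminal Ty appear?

[Ty [Base ( [Ty [Base int]] )] → [Ty [Base a] → [Ty [Base int]]]]

4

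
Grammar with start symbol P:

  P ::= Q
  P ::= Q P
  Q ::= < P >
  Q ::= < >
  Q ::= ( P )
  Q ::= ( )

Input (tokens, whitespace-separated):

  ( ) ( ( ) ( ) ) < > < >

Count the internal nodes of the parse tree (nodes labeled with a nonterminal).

12

[P [Q ( )] [P [Q ( [P [Q ( )] [P [Q ( )]]] )] [P [Q < >] [P [Q < >]]]]]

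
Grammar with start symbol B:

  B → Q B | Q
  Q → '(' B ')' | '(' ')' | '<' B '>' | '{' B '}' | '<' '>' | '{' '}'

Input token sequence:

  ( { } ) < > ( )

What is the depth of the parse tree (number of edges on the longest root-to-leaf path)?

4

[B [Q ( [B [Q { }]] )] [B [Q < >] [B [Q ( )]]]]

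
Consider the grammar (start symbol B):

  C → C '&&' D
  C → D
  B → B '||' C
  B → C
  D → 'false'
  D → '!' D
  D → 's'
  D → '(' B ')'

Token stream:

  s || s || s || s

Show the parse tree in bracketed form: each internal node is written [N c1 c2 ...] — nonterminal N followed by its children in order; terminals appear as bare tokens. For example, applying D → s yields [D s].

[B [B [B [B [C [D s]]] || [C [D s]]] || [C [D s]]] || [C [D s]]]

B
B || C
B || C || C
B || C || C || C
C || C || C || C
D || C || C || C
s || C || C || C
s || D || C || C
s || s || C || C
s || s || D || C
s || s || s || C
s || s || s || D
s || s || s || s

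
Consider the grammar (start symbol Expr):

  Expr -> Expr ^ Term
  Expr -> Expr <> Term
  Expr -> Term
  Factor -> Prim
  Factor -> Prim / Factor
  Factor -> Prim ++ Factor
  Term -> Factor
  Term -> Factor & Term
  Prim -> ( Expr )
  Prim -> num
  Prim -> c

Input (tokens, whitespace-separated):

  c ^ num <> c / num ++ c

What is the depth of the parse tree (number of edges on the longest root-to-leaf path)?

6

[Expr [Expr [Expr [Term [Factor [Prim c]]]] ^ [Term [Factor [Prim num]]]] <> [Term [Factor [Prim c] / [Factor [Prim num] ++ [Factor [Prim c]]]]]]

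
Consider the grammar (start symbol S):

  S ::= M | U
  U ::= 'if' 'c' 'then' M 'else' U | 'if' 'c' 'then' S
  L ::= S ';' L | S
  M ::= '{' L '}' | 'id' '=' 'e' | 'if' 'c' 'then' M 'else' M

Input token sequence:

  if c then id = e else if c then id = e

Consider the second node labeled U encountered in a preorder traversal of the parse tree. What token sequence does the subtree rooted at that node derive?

[S [U if c then [M id = e] else [U if c then [S [M id = e]]]]]

if c then id = e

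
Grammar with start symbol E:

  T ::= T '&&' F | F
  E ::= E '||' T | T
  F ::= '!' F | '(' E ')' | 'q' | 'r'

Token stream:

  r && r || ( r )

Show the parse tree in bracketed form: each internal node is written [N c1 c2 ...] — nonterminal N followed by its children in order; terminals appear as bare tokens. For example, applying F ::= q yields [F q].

E
E || T
T || T
T && F || T
F && F || T
r && F || T
r && r || T
r && r || F
r && r || ( E )
r && r || ( T )
r && r || ( F )
r && r || ( r )

[E [E [T [T [F r]] && [F r]]] || [T [F ( [E [T [F r]]] )]]]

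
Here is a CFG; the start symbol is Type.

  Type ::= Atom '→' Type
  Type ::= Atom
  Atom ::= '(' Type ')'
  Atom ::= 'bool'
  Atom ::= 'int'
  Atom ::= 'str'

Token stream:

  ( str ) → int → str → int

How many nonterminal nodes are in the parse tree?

[Type [Atom ( [Type [Atom str]] )] → [Type [Atom int] → [Type [Atom str] → [Type [Atom int]]]]]

10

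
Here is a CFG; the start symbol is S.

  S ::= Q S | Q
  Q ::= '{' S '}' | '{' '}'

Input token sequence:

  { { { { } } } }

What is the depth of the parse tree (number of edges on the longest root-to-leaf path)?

8

[S [Q { [S [Q { [S [Q { [S [Q { }]] }]] }]] }]]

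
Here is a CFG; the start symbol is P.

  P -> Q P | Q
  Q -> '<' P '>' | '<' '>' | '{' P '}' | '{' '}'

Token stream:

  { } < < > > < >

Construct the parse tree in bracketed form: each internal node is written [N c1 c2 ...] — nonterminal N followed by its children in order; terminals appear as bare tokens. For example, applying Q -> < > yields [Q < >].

[P [Q { }] [P [Q < [P [Q < >]] >] [P [Q < >]]]]

P
Q P
{ } P
{ } Q P
{ } < P > P
{ } < Q > P
{ } < < > > P
{ } < < > > Q
{ } < < > > < >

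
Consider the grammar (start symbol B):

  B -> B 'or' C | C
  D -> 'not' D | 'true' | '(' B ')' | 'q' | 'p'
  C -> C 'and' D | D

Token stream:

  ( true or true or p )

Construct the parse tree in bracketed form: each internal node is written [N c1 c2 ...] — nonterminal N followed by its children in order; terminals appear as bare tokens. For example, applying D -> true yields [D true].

[B [C [D ( [B [B [B [C [D true]]] or [C [D true]]] or [C [D p]]] )]]]

B
C
D
( B )
( B or C )
( B or C or C )
( C or C or C )
( D or C or C )
( true or C or C )
( true or D or C )
( true or true or C )
( true or true or D )
( true or true or p )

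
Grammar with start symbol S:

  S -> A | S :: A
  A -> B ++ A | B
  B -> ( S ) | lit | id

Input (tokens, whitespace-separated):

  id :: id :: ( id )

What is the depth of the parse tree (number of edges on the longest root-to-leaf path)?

6

[S [S [S [A [B id]]] :: [A [B id]]] :: [A [B ( [S [A [B id]]] )]]]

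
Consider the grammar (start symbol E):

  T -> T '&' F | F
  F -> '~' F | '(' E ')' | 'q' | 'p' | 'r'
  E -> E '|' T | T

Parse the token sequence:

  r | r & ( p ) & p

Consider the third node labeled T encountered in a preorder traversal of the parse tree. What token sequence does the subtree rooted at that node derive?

r & ( p )

[E [E [T [F r]]] | [T [T [T [F r]] & [F ( [E [T [F p]]] )]] & [F p]]]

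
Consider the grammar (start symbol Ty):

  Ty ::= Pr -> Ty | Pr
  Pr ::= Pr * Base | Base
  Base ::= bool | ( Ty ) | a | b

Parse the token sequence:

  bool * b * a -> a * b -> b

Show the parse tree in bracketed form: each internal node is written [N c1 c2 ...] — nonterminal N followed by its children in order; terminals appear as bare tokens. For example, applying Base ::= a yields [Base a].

[Ty [Pr [Pr [Pr [Base bool]] * [Base b]] * [Base a]] -> [Ty [Pr [Pr [Base a]] * [Base b]] -> [Ty [Pr [Base b]]]]]

Ty
Pr -> Ty
Pr * Base -> Ty
Pr * Base * Base -> Ty
Base * Base * Base -> Ty
bool * Base * Base -> Ty
bool * b * Base -> Ty
bool * b * a -> Ty
bool * b * a -> Pr -> Ty
bool * b * a -> Pr * Base -> Ty
bool * b * a -> Base * Base -> Ty
bool * b * a -> a * Base -> Ty
bool * b * a -> a * b -> Ty
bool * b * a -> a * b -> Pr
bool * b * a -> a * b -> Base
bool * b * a -> a * b -> b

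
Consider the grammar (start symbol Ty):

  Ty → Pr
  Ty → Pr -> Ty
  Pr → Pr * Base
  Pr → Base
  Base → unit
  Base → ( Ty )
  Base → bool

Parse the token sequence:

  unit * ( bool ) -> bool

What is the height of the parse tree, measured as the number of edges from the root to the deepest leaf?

6

[Ty [Pr [Pr [Base unit]] * [Base ( [Ty [Pr [Base bool]]] )]] -> [Ty [Pr [Base bool]]]]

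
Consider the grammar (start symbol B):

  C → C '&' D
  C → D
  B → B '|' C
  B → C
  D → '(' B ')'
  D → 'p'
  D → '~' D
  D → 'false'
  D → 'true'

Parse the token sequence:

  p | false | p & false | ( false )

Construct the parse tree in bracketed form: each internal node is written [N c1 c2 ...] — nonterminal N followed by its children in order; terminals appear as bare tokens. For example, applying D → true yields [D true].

[B [B [B [B [C [D p]]] | [C [D false]]] | [C [C [D p]] & [D false]]] | [C [D ( [B [C [D false]]] )]]]

B
B | C
B | C | C
B | C | C | C
C | C | C | C
D | C | C | C
p | C | C | C
p | D | C | C
p | false | C | C
p | false | C & D | C
p | false | D & D | C
p | false | p & D | C
p | false | p & false | C
p | false | p & false | D
p | false | p & false | ( B )
p | false | p & false | ( C )
p | false | p & false | ( D )
p | false | p & false | ( false )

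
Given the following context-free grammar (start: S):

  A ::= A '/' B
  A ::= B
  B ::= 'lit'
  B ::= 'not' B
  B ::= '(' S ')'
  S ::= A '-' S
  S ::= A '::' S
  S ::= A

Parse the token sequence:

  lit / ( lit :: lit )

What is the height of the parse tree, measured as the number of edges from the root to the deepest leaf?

[S [A [A [B lit]] / [B ( [S [A [B lit]] :: [S [A [B lit]]]] )]]]

7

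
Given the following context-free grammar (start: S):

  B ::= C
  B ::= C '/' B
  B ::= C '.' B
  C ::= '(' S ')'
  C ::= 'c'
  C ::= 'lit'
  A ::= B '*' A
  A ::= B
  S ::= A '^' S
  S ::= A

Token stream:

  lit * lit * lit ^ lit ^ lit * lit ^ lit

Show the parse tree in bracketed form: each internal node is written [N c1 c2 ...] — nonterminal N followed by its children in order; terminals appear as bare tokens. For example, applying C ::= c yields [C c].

[S [A [B [C lit]] * [A [B [C lit]] * [A [B [C lit]]]]] ^ [S [A [B [C lit]]] ^ [S [A [B [C lit]] * [A [B [C lit]]]] ^ [S [A [B [C lit]]]]]]]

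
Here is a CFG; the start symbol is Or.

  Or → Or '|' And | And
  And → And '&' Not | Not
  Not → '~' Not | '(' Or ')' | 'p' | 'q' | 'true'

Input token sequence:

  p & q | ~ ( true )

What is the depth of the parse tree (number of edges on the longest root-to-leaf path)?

[Or [Or [And [And [Not p]] & [Not q]]] | [And [Not ~ [Not ( [Or [And [Not true]]] )]]]]

7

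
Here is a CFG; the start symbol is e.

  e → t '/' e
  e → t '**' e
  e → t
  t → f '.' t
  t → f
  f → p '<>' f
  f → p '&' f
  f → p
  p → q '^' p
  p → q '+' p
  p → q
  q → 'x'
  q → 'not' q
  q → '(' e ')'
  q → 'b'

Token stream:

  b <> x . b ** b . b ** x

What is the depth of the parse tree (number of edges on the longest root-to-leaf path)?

7

[e [t [f [p [q b]] <> [f [p [q x]]]] . [t [f [p [q b]]]]] ** [e [t [f [p [q b]]] . [t [f [p [q b]]]]] ** [e [t [f [p [q x]]]]]]]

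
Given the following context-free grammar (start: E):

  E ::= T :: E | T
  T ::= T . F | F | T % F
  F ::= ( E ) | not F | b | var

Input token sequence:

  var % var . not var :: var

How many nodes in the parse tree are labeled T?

4

[E [T [T [T [F var]] % [F var]] . [F not [F var]]] :: [E [T [F var]]]]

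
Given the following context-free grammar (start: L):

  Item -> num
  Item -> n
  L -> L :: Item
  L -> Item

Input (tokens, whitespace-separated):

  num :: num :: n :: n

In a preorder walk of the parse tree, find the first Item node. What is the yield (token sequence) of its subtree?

num

[L [L [L [L [Item num]] :: [Item num]] :: [Item n]] :: [Item n]]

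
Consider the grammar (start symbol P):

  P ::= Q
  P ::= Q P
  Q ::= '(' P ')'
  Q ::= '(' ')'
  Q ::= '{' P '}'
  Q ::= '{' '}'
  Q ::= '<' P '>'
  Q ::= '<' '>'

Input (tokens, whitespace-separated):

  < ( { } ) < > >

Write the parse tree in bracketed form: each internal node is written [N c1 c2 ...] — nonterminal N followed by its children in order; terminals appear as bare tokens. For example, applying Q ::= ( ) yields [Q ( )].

[P [Q < [P [Q ( [P [Q { }]] )] [P [Q < >]]] >]]

P
Q
< P >
< Q P >
< ( P ) P >
< ( Q ) P >
< ( { } ) P >
< ( { } ) Q >
< ( { } ) < > >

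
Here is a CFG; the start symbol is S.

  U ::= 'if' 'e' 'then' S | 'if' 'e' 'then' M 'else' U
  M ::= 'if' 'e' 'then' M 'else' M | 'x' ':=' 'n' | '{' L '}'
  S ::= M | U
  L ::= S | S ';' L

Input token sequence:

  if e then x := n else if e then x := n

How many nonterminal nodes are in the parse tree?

[S [U if e then [M x := n] else [U if e then [S [M x := n]]]]]

6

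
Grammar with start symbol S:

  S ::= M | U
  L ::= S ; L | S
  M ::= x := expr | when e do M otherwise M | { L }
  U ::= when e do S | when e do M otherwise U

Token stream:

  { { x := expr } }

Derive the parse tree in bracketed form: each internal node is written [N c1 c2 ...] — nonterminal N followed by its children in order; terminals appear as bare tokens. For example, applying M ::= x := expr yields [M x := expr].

[S [M { [L [S [M { [L [S [M x := expr]]] }]]] }]]

S
M
{ L }
{ S }
{ M }
{ { L } }
{ { S } }
{ { M } }
{ { x := expr } }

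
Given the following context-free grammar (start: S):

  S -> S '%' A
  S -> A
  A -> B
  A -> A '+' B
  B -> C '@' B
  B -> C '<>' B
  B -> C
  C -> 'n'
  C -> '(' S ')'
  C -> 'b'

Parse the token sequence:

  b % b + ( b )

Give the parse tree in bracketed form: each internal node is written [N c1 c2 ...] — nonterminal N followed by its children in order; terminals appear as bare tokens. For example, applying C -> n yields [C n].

S
S % A
A % A
B % A
C % A
b % A
b % A + B
b % B + B
b % C + B
b % b + B
b % b + C
b % b + ( S )
b % b + ( A )
b % b + ( B )
b % b + ( C )
b % b + ( b )

[S [S [A [B [C b]]]] % [A [A [B [C b]]] + [B [C ( [S [A [B [C b]]]] )]]]]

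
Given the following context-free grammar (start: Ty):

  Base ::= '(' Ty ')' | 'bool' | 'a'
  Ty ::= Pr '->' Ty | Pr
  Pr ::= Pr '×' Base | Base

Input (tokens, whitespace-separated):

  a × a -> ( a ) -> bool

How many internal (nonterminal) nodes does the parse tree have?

[Ty [Pr [Pr [Base a]] × [Base a]] -> [Ty [Pr [Base ( [Ty [Pr [Base a]]] )]] -> [Ty [Pr [Base bool]]]]]

14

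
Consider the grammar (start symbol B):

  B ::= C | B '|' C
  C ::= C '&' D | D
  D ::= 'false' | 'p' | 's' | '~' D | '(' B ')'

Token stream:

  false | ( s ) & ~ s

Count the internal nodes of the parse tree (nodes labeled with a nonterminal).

12

[B [B [C [D false]]] | [C [C [D ( [B [C [D s]]] )]] & [D ~ [D s]]]]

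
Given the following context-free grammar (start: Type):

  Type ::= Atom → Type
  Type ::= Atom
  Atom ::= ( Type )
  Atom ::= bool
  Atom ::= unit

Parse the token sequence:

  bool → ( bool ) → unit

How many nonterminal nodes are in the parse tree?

[Type [Atom bool] → [Type [Atom ( [Type [Atom bool]] )] → [Type [Atom unit]]]]

8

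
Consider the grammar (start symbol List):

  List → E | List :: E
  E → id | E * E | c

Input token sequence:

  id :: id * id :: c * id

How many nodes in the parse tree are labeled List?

[List [List [List [E id]] :: [E [E id] * [E id]]] :: [E [E c] * [E id]]]

3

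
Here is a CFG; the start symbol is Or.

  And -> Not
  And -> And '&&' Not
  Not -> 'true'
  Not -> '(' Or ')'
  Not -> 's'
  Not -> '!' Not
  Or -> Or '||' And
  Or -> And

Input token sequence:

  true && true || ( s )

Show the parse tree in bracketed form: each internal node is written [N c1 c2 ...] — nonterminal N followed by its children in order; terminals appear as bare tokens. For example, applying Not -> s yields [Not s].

[Or [Or [And [And [Not true]] && [Not true]]] || [And [Not ( [Or [And [Not s]]] )]]]

Or
Or || And
And || And
And && Not || And
Not && Not || And
true && Not || And
true && true || And
true && true || Not
true && true || ( Or )
true && true || ( And )
true && true || ( Not )
true && true || ( s )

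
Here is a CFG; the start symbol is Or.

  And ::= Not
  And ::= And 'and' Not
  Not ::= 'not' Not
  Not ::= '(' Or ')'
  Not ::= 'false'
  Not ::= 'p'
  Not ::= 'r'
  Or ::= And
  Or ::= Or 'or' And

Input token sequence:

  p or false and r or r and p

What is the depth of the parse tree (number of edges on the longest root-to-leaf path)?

5

[Or [Or [Or [And [Not p]]] or [And [And [Not false]] and [Not r]]] or [And [And [Not r]] and [Not p]]]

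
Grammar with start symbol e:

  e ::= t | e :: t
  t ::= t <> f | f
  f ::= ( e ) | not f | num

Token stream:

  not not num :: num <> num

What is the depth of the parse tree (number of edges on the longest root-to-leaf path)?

6

[e [e [t [f not [f not [f num]]]]] :: [t [t [f num]] <> [f num]]]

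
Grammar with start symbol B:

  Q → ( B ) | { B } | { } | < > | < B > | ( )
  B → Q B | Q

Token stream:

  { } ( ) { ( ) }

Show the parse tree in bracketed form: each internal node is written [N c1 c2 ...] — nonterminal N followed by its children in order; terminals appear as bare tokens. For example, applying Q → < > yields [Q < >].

B
Q B
{ } B
{ } Q B
{ } ( ) B
{ } ( ) Q
{ } ( ) { B }
{ } ( ) { Q }
{ } ( ) { ( ) }

[B [Q { }] [B [Q ( )] [B [Q { [B [Q ( )]] }]]]]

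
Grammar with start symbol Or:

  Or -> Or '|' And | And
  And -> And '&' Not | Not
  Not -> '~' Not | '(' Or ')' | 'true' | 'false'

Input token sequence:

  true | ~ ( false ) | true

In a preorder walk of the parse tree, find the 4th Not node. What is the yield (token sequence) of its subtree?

[Or [Or [Or [And [Not true]]] | [And [Not ~ [Not ( [Or [And [Not false]]] )]]]] | [And [Not true]]]

false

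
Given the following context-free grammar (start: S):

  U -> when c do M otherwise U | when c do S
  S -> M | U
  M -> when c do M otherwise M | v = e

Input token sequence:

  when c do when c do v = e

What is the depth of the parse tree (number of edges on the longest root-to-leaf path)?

[S [U when c do [S [U when c do [S [M v = e]]]]]]

6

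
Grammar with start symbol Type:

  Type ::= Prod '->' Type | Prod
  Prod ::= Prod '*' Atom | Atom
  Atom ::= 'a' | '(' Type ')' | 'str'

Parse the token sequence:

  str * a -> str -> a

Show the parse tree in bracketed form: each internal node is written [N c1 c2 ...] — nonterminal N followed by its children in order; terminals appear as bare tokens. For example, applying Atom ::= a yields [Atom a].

[Type [Prod [Prod [Atom str]] * [Atom a]] -> [Type [Prod [Atom str]] -> [Type [Prod [Atom a]]]]]

Type
Prod -> Type
Prod * Atom -> Type
Atom * Atom -> Type
str * Atom -> Type
str * a -> Type
str * a -> Prod -> Type
str * a -> Atom -> Type
str * a -> str -> Type
str * a -> str -> Prod
str * a -> str -> Atom
str * a -> str -> a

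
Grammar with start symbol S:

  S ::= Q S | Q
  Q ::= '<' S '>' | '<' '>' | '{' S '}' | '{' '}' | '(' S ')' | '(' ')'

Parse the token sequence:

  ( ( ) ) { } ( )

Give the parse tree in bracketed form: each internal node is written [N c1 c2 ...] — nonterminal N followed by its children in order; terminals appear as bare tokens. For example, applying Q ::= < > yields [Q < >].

S
Q S
( S ) S
( Q ) S
( ( ) ) S
( ( ) ) Q S
( ( ) ) { } S
( ( ) ) { } Q
( ( ) ) { } ( )

[S [Q ( [S [Q ( )]] )] [S [Q { }] [S [Q ( )]]]]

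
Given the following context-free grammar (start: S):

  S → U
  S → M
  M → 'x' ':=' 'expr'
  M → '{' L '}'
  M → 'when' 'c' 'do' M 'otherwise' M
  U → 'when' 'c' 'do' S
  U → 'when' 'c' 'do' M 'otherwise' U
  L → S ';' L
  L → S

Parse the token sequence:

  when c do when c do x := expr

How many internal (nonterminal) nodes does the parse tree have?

6

[S [U when c do [S [U when c do [S [M x := expr]]]]]]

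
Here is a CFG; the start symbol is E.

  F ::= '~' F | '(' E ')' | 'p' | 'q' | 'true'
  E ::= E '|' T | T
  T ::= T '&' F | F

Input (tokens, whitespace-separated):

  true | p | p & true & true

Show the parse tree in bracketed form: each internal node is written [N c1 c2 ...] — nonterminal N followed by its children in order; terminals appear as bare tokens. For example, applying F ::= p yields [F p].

[E [E [E [T [F true]]] | [T [F p]]] | [T [T [T [F p]] & [F true]] & [F true]]]

E
E | T
E | T | T
T | T | T
F | T | T
true | T | T
true | F | T
true | p | T
true | p | T & F
true | p | T & F & F
true | p | F & F & F
true | p | p & F & F
true | p | p & true & F
true | p | p & true & true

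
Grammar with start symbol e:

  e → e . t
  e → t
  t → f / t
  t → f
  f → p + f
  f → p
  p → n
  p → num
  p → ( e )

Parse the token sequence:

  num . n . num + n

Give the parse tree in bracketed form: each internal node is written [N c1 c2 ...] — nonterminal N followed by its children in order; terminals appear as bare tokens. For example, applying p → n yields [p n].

e
e . t
e . t . t
t . t . t
f . t . t
p . t . t
num . t . t
num . f . t
num . p . t
num . n . t
num . n . f
num . n . p + f
num . n . num + f
num . n . num + p
num . n . num + n

[e [e [e [t [f [p num]]]] . [t [f [p n]]]] . [t [f [p num] + [f [p n]]]]]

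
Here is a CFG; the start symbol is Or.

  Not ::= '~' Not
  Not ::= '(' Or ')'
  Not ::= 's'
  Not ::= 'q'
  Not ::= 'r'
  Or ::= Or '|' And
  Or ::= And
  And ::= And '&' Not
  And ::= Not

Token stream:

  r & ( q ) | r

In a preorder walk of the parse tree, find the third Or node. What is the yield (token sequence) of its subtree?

[Or [Or [And [And [Not r]] & [Not ( [Or [And [Not q]]] )]]] | [And [Not r]]]

q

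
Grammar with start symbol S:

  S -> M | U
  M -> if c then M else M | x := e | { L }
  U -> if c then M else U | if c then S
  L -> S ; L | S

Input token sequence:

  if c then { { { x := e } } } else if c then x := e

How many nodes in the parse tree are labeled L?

[S [U if c then [M { [L [S [M { [L [S [M { [L [S [M x := e]]] }]]] }]]] }] else [U if c then [S [M x := e]]]]]

3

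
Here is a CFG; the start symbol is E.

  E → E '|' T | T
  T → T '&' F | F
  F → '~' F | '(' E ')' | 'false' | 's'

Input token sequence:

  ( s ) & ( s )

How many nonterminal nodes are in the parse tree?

11

[E [T [T [F ( [E [T [F s]]] )]] & [F ( [E [T [F s]]] )]]]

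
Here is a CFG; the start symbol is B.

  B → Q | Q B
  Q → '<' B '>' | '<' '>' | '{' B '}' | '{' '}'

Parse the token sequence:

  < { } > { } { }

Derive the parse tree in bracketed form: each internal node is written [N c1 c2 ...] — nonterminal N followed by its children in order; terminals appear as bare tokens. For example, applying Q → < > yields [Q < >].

[B [Q < [B [Q { }]] >] [B [Q { }] [B [Q { }]]]]

B
Q B
< B > B
< Q > B
< { } > B
< { } > Q B
< { } > { } B
< { } > { } Q
< { } > { } { }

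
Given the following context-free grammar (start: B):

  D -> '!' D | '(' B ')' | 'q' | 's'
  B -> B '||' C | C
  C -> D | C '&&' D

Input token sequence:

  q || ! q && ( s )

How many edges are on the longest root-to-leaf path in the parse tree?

[B [B [C [D q]]] || [C [C [D ! [D q]]] && [D ( [B [C [D s]]] )]]]

6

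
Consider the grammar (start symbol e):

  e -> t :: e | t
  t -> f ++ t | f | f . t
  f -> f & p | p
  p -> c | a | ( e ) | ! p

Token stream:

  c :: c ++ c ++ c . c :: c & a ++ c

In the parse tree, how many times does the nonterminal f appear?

[e [t [f [p c]]] :: [e [t [f [p c]] ++ [t [f [p c]] ++ [t [f [p c]] . [t [f [p c]]]]]] :: [e [t [f [f [p c]] & [p a]] ++ [t [f [p c]]]]]]]

8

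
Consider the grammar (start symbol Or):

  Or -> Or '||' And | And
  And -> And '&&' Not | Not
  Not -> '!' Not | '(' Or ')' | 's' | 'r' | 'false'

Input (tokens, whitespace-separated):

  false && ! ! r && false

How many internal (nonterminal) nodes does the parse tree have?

[Or [And [And [And [Not false]] && [Not ! [Not ! [Not r]]]] && [Not false]]]

9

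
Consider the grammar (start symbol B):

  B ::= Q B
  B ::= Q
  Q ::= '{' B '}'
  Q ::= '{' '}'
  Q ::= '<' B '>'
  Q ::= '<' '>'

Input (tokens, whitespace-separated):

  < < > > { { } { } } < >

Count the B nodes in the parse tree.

[B [Q < [B [Q < >]] >] [B [Q { [B [Q { }] [B [Q { }]]] }] [B [Q < >]]]]

6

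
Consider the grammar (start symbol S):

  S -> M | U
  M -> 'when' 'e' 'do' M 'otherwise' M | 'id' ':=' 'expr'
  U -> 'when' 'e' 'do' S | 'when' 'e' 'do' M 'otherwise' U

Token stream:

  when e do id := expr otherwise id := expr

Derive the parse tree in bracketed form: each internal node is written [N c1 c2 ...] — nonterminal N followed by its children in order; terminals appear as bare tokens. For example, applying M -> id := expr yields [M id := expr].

S
M
when e do M otherwise M
when e do id := expr otherwise M
when e do id := expr otherwise id := expr

[S [M when e do [M id := expr] otherwise [M id := expr]]]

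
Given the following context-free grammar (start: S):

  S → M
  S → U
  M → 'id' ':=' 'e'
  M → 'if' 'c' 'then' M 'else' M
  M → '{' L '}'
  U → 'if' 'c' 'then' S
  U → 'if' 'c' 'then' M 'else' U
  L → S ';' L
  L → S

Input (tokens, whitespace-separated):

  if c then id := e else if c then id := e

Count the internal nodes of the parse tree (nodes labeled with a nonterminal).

[S [U if c then [M id := e] else [U if c then [S [M id := e]]]]]

6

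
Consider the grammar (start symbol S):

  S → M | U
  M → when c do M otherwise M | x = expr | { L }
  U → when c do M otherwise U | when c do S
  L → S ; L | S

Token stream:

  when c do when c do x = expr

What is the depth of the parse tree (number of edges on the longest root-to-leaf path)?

[S [U when c do [S [U when c do [S [M x = expr]]]]]]

6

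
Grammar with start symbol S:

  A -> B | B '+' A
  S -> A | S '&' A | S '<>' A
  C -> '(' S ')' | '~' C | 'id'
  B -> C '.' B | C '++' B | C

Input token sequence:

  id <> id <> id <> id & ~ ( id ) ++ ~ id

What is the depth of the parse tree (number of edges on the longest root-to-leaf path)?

9

[S [S [S [S [S [A [B [C id]]]] <> [A [B [C id]]]] <> [A [B [C id]]]] <> [A [B [C id]]]] & [A [B [C ~ [C ( [S [A [B [C id]]]] )]] ++ [B [C ~ [C id]]]]]]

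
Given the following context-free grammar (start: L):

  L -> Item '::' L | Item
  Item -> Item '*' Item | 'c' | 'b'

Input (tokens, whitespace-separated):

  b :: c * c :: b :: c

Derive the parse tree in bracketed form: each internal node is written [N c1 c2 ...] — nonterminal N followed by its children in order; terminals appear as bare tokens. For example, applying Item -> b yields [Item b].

L
Item :: L
b :: L
b :: Item :: L
b :: Item * Item :: L
b :: c * Item :: L
b :: c * c :: L
b :: c * c :: Item :: L
b :: c * c :: b :: L
b :: c * c :: b :: Item
b :: c * c :: b :: c

[L [Item b] :: [L [Item [Item c] * [Item c]] :: [L [Item b] :: [L [Item c]]]]]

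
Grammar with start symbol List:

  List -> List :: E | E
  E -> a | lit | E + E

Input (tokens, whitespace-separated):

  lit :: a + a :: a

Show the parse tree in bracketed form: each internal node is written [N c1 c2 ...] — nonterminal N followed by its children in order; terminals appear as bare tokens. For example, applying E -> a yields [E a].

List
List :: E
List :: E :: E
E :: E :: E
lit :: E :: E
lit :: E + E :: E
lit :: a + E :: E
lit :: a + a :: E
lit :: a + a :: a

[List [List [List [E lit]] :: [E [E a] + [E a]]] :: [E a]]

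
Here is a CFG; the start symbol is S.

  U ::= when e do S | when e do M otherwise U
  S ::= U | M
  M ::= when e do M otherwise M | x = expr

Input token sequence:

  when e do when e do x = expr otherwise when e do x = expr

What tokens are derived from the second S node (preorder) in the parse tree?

[S [U when e do [S [U when e do [M x = expr] otherwise [U when e do [S [M x = expr]]]]]]]

when e do x = expr otherwise when e do x = expr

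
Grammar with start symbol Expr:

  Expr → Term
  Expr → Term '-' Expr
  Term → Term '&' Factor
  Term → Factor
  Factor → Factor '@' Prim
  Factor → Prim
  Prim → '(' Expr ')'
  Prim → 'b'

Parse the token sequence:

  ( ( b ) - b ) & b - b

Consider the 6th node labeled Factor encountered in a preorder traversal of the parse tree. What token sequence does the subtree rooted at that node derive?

[Expr [Term [Term [Factor [Prim ( [Expr [Term [Factor [Prim ( [Expr [Term [Factor [Prim b]]]] )]]] - [Expr [Term [Factor [Prim b]]]]] )]]] & [Factor [Prim b]]] - [Expr [Term [Factor [Prim b]]]]]

b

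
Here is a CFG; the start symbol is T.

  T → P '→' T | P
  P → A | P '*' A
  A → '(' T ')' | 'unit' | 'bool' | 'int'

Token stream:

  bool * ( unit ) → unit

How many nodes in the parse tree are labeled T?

[T [P [P [A bool]] * [A ( [T [P [A unit]]] )]] → [T [P [A unit]]]]

3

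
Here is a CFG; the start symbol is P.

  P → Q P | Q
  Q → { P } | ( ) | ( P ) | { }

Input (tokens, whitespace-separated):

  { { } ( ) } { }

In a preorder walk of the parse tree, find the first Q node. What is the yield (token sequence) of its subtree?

[P [Q { [P [Q { }] [P [Q ( )]]] }] [P [Q { }]]]

{ { } ( ) }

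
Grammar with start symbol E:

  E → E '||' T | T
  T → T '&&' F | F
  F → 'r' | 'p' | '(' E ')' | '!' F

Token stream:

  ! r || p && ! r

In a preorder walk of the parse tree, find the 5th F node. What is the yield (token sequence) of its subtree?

[E [E [T [F ! [F r]]]] || [T [T [F p]] && [F ! [F r]]]]

r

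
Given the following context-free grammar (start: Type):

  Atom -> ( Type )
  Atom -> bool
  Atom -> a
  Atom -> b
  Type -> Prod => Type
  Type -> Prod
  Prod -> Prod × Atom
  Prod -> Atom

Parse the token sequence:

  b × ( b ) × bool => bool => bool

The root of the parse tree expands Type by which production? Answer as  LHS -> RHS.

Type -> Prod => Type

[Type [Prod [Prod [Prod [Atom b]] × [Atom ( [Type [Prod [Atom b]]] )]] × [Atom bool]] => [Type [Prod [Atom bool]] => [Type [Prod [Atom bool]]]]]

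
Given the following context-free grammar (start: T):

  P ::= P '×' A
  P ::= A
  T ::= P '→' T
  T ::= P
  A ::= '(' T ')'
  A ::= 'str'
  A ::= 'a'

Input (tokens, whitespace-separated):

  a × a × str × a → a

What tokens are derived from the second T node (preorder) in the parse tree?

a

[T [P [P [P [P [A a]] × [A a]] × [A str]] × [A a]] → [T [P [A a]]]]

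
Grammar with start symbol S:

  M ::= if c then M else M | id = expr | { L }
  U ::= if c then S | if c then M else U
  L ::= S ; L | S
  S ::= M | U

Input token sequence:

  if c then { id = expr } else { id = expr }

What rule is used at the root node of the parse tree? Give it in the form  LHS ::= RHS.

[S [M if c then [M { [L [S [M id = expr]]] }] else [M { [L [S [M id = expr]]] }]]]

S ::= M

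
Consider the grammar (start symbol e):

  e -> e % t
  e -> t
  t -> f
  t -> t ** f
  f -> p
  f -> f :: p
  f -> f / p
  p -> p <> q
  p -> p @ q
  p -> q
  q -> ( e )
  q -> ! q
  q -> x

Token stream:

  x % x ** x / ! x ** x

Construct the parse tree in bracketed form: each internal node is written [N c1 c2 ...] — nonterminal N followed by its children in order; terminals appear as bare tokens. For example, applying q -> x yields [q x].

e
e % t
t % t
f % t
p % t
q % t
x % t
x % t ** f
x % t ** f ** f
x % f ** f ** f
x % p ** f ** f
x % q ** f ** f
x % x ** f ** f
x % x ** f / p ** f
x % x ** p / p ** f
x % x ** q / p ** f
x % x ** x / p ** f
x % x ** x / q ** f
x % x ** x / ! q ** f
x % x ** x / ! x ** f
x % x ** x / ! x ** p
x % x ** x / ! x ** q
x % x ** x / ! x ** x

[e [e [t [f [p [q x]]]]] % [t [t [t [f [p [q x]]]] ** [f [f [p [q x]]] / [p [q ! [q x]]]]] ** [f [p [q x]]]]]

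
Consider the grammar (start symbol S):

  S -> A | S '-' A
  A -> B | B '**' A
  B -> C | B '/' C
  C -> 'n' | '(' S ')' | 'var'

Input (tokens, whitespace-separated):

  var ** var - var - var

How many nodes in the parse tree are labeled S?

[S [S [S [A [B [C var]] ** [A [B [C var]]]]] - [A [B [C var]]]] - [A [B [C var]]]]

3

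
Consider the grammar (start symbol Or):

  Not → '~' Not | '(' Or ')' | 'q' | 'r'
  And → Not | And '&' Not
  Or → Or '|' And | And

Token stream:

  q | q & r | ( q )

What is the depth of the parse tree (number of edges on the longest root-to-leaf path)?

6

[Or [Or [Or [And [Not q]]] | [And [And [Not q]] & [Not r]]] | [And [Not ( [Or [And [Not q]]] )]]]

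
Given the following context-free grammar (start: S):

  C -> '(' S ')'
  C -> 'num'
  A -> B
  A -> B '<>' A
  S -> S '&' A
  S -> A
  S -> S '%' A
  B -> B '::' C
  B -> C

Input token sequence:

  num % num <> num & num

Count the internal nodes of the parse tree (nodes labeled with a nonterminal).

[S [S [S [A [B [C num]]]] % [A [B [C num]] <> [A [B [C num]]]]] & [A [B [C num]]]]

15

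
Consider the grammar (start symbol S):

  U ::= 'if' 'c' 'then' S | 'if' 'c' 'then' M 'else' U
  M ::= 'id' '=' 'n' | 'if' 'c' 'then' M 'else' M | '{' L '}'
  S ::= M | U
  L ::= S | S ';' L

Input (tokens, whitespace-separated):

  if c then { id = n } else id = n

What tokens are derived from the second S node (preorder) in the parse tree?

id = n

[S [M if c then [M { [L [S [M id = n]]] }] else [M id = n]]]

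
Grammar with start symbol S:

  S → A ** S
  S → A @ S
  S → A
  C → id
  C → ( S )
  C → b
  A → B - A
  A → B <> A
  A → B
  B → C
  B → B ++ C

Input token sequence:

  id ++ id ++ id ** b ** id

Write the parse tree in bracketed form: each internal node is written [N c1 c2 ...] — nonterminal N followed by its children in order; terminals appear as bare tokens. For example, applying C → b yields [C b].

[S [A [B [B [B [C id]] ++ [C id]] ++ [C id]]] ** [S [A [B [C b]]] ** [S [A [B [C id]]]]]]

S
A ** S
B ** S
B ++ C ** S
B ++ C ++ C ** S
C ++ C ++ C ** S
id ++ C ++ C ** S
id ++ id ++ C ** S
id ++ id ++ id ** S
id ++ id ++ id ** A ** S
id ++ id ++ id ** B ** S
id ++ id ++ id ** C ** S
id ++ id ++ id ** b ** S
id ++ id ++ id ** b ** A
id ++ id ++ id ** b ** B
id ++ id ++ id ** b ** C
id ++ id ++ id ** b ** id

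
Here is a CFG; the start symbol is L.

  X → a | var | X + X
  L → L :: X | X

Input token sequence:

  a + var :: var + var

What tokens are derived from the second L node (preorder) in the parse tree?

[L [L [X [X a] + [X var]]] :: [X [X var] + [X var]]]

a + var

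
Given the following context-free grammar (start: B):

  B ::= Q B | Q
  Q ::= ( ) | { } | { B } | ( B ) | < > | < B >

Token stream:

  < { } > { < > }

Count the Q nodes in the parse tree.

4

[B [Q < [B [Q { }]] >] [B [Q { [B [Q < >]] }]]]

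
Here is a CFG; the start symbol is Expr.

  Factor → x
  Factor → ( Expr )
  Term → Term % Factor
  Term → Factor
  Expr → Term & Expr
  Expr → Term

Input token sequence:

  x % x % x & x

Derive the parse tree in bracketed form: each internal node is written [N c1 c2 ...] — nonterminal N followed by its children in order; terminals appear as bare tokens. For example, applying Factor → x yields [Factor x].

Expr
Term & Expr
Term % Factor & Expr
Term % Factor % Factor & Expr
Factor % Factor % Factor & Expr
x % Factor % Factor & Expr
x % x % Factor & Expr
x % x % x & Expr
x % x % x & Term
x % x % x & Factor
x % x % x & x

[Expr [Term [Term [Term [Factor x]] % [Factor x]] % [Factor x]] & [Expr [Term [Factor x]]]]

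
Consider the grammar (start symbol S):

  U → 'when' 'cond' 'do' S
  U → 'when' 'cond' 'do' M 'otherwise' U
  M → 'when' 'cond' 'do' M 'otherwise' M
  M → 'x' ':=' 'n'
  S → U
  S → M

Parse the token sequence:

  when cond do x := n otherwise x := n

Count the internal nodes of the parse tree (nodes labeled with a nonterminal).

[S [M when cond do [M x := n] otherwise [M x := n]]]

4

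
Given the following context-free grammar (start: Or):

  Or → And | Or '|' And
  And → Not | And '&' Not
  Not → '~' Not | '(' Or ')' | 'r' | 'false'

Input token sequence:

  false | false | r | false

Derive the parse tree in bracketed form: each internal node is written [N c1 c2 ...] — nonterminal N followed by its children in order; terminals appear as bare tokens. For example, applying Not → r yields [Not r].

Or
Or | And
Or | And | And
Or | And | And | And
And | And | And | And
Not | And | And | And
false | And | And | And
false | Not | And | And
false | false | And | And
false | false | Not | And
false | false | r | And
false | false | r | Not
false | false | r | false

[Or [Or [Or [Or [And [Not false]]] | [And [Not false]]] | [And [Not r]]] | [And [Not false]]]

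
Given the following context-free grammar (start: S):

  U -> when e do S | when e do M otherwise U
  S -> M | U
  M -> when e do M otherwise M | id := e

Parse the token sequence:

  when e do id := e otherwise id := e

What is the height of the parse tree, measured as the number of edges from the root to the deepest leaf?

3

[S [M when e do [M id := e] otherwise [M id := e]]]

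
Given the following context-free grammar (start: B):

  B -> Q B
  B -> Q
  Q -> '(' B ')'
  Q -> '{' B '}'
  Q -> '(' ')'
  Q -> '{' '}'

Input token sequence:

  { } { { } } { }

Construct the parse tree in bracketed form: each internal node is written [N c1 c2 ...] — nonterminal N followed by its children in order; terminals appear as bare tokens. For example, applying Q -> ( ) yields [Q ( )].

B
Q B
{ } B
{ } Q B
{ } { B } B
{ } { Q } B
{ } { { } } B
{ } { { } } Q
{ } { { } } { }

[B [Q { }] [B [Q { [B [Q { }]] }] [B [Q { }]]]]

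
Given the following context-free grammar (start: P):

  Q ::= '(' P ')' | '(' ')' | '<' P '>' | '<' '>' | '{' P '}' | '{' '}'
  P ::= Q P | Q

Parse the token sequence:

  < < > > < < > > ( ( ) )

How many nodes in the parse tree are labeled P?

[P [Q < [P [Q < >]] >] [P [Q < [P [Q < >]] >] [P [Q ( [P [Q ( )]] )]]]]

6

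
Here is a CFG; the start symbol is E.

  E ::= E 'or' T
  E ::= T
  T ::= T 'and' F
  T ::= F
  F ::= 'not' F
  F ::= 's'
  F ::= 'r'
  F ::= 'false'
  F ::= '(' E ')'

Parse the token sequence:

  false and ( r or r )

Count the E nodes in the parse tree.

[E [T [T [F false]] and [F ( [E [E [T [F r]]] or [T [F r]]] )]]]

3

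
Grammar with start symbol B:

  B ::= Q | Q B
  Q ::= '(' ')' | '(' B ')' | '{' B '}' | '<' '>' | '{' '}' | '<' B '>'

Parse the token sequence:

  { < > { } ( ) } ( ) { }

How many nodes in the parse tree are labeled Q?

6

[B [Q { [B [Q < >] [B [Q { }] [B [Q ( )]]]] }] [B [Q ( )] [B [Q { }]]]]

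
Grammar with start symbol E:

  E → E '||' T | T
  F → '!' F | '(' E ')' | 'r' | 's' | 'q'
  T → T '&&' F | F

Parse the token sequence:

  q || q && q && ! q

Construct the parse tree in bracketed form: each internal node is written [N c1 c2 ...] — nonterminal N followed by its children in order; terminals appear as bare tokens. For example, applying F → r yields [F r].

[E [E [T [F q]]] || [T [T [T [F q]] && [F q]] && [F ! [F q]]]]

E
E || T
T || T
F || T
q || T
q || T && F
q || T && F && F
q || F && F && F
q || q && F && F
q || q && q && F
q || q && q && ! F
q || q && q && ! q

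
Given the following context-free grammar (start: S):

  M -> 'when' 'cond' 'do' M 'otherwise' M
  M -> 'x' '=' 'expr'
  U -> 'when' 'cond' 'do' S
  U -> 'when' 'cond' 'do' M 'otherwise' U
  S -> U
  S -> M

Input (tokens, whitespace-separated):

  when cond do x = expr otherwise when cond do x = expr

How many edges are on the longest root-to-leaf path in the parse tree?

[S [U when cond do [M x = expr] otherwise [U when cond do [S [M x = expr]]]]]

5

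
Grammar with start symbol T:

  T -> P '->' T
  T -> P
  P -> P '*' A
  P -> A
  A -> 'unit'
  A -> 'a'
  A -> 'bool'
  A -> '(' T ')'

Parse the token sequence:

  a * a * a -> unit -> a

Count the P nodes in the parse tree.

[T [P [P [P [A a]] * [A a]] * [A a]] -> [T [P [A unit]] -> [T [P [A a]]]]]

5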